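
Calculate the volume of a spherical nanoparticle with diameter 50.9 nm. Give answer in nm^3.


Radius r = 50.9/2 = 25.45 nm
Volume V = (4/3) * pi * r^3
V = (4/3) * pi * (25.45)^3
V = 69048.14 nm^3

69048.14


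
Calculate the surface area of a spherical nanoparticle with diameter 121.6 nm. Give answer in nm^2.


Radius r = 121.6/2 = 60.8 nm
Surface area SA = 4 * pi * r^2
SA = 4 * pi * (60.8)^2
SA = 46453.35 nm^2

46453.35


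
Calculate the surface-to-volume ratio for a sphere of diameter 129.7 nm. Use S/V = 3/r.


Radius r = 129.7/2 = 64.85 nm
S/V = 3 / r = 3 / 64.85
S/V = 0.0463 nm^-1

0.0463


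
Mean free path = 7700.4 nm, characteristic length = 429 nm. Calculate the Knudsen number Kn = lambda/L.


Knudsen number Kn = lambda / L
Kn = 7700.4 / 429
Kn = 17.9497

17.9497


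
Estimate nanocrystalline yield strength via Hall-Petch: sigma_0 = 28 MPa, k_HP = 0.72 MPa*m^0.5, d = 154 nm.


d = 154 nm = 1.54e-07 m
sqrt(d) = 0.0003924283
Hall-Petch contribution = k / sqrt(d) = 0.72 / 0.0003924283 = 1834.7 MPa
sigma = sigma_0 + k/sqrt(d) = 28 + 1834.7 = 1862.7 MPa

1862.7


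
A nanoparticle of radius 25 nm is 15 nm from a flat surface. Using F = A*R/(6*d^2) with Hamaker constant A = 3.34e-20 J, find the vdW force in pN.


Convert to SI: R = 25 nm = 2.5e-08 m, d = 15 nm = 1.5e-08 m
F = A * R / (6 * d^2)
F = 3.34e-20 * 2.5e-08 / (6 * (1.5e-08)^2)
F = 6.18519e-13 N = 0.619 pN

0.619


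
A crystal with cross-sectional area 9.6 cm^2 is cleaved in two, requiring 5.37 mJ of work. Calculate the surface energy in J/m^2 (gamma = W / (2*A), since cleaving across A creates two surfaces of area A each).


Convert: A = 9.6 cm^2 = 0.00096 m^2, W = 5.37 mJ = 0.00537 J
Cleaving exposes two faces of area A, so total new surface = 2*A and gamma = W / (2*A)
gamma = 0.00537 / (2 * 0.00096)
gamma = 2.797 J/m^2

2.797


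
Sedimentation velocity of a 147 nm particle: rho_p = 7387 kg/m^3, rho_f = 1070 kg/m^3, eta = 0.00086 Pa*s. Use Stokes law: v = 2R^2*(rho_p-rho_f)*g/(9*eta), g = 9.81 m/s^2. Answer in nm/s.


Radius R = 147/2 nm = 7.35e-08 m
Density difference = 7387 - 1070 = 6317 kg/m^3
v = 2 * R^2 * (rho_p - rho_f) * g / (9 * eta)
v = 2 * (7.35e-08)^2 * 6317 * 9.81 / (9 * 0.00086)
v = 8.65055e-08 m/s = 86.5055 nm/s

86.5055


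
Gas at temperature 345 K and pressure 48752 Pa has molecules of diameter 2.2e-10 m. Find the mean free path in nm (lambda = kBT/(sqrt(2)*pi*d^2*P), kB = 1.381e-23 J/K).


Mean free path: lambda = kB*T / (sqrt(2) * pi * d^2 * P)
lambda = 1.381e-23 * 345 / (sqrt(2) * pi * (2.2e-10)^2 * 48752)
lambda = 4.54475e-07 m
lambda = 454.48 nm

454.48


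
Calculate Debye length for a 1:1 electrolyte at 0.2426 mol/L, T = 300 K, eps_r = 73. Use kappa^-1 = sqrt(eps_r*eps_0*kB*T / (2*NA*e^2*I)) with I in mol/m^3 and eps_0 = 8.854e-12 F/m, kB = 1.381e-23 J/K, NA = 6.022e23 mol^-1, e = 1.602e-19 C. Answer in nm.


Ionic strength I = 0.2426 * 1^2 * 1000 = 242.6 mol/m^3
kappa^-1 = sqrt(73 * 8.854e-12 * 1.381e-23 * 300 / (2 * 6.022e23 * (1.602e-19)^2 * 242.6))
kappa^-1 = 0.598 nm

0.598


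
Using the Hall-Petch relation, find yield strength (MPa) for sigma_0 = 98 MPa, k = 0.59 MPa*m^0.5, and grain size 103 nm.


d = 103 nm = 1.03e-07 m
sqrt(d) = 0.0003209361
Hall-Petch contribution = k / sqrt(d) = 0.59 / 0.0003209361 = 1838.4 MPa
sigma = sigma_0 + k/sqrt(d) = 98 + 1838.4 = 1936.4 MPa

1936.4


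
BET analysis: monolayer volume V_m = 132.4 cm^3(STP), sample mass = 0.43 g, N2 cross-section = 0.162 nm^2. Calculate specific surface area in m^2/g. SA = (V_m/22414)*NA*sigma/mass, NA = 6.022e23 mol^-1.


Number of moles in monolayer = V_m / 22414 = 132.4 / 22414 = 0.00590702
Number of molecules = moles * NA = 0.00590702 * 6.022e23
SA = molecules * sigma / mass
SA = (132.4 / 22414) * 6.022e23 * 0.162e-18 / 0.43
SA = 1340.2 m^2/g

1340.2


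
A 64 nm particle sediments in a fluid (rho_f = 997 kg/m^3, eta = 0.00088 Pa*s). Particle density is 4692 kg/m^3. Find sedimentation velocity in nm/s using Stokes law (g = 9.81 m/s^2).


Radius R = 64/2 nm = 3.2e-08 m
Density difference = 4692 - 997 = 3695 kg/m^3
v = 2 * R^2 * (rho_p - rho_f) * g / (9 * eta)
v = 2 * (3.2e-08)^2 * 3695 * 9.81 / (9 * 0.00088)
v = 9.37321e-09 m/s = 9.3732 nm/s

9.3732


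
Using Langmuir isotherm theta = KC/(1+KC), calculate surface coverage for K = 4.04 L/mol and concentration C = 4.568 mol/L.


Langmuir isotherm: theta = K*C / (1 + K*C)
K*C = 4.04 * 4.568 = 18.45472
theta = 18.45472 / (1 + 18.45472) = 18.45472 / 19.45472
theta = 0.9486

0.9486


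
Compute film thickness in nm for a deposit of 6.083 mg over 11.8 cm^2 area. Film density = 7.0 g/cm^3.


Convert: m = 6.083 mg = 6.0830e-06 kg, A = 11.8 cm^2 = 1.1800e-03 m^2, rho = 7.0 g/cm^3 = 7000 kg/m^3
t = m / (A * rho)
t = 6.0830e-06 / (1.1800e-03 * 7000)
t = 7.3644e-07 m = 736.4 nm

736.4


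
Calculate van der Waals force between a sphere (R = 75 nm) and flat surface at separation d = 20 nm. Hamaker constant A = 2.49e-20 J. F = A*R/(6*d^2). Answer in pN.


Convert to SI: R = 75 nm = 7.5e-08 m, d = 20 nm = 2e-08 m
F = A * R / (6 * d^2)
F = 2.49e-20 * 7.5e-08 / (6 * (2e-08)^2)
F = 7.78125e-13 N = 0.778 pN

0.778


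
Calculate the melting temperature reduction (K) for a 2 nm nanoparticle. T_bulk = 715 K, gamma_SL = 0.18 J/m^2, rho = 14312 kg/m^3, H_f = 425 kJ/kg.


Radius R = 2/2 = 1 nm = 1e-09 m
Convert H_f = 425 kJ/kg = 425000 J/kg
dT = 2 * gamma_SL * T_bulk / (rho * H_f * R)
dT = 2 * 0.18 * 715 / (14312 * 425000 * 1e-09)
dT = 42.3 K

42.3


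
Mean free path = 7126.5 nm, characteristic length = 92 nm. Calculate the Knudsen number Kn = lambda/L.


Knudsen number Kn = lambda / L
Kn = 7126.5 / 92
Kn = 77.462

77.462


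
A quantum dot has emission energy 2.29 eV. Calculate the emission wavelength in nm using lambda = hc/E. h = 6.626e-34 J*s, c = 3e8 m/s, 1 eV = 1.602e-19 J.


Convert energy: E = 2.29 eV = 2.29 * 1.602e-19 = 3.66858e-19 J
lambda = h*c / E = 6.626e-34 * 3e8 / 3.66858e-19
lambda = 5.41845e-07 m = 541.8 nm

541.8


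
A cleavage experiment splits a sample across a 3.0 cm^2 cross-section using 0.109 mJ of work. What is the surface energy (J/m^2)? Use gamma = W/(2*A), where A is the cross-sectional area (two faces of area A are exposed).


Convert: A = 3.0 cm^2 = 0.0003 m^2, W = 0.109 mJ = 0.000109 J
Cleaving exposes two faces of area A, so total new surface = 2*A and gamma = W / (2*A)
gamma = 0.000109 / (2 * 0.0003)
gamma = 0.182 J/m^2

0.182


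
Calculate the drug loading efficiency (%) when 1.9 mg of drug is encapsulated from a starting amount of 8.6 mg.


Drug loading efficiency = (drug loaded / drug initial) * 100
DLE = 1.9 / 8.6 * 100
DLE = 0.2209 * 100
DLE = 22.09%

22.09


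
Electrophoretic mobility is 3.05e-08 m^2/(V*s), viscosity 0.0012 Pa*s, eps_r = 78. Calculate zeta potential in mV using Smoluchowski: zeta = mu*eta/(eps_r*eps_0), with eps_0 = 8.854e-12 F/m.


Smoluchowski equation: zeta = mu * eta / (eps_r * eps_0)
zeta = 3.05e-08 * 0.0012 / (78 * 8.854e-12)
zeta = 0.052996 V = 53.0 mV

53.0


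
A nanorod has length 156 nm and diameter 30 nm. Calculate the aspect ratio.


Aspect ratio AR = length / diameter
AR = 156 / 30
AR = 5.2

5.2


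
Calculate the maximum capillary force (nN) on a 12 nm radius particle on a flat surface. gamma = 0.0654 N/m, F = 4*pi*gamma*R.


Convert radius: R = 12 nm = 1.2e-08 m
F = 4 * pi * gamma * R
F = 4 * pi * 0.0654 * 1.2e-08
F = 9.86209e-09 N = 9.8621 nN

9.8621


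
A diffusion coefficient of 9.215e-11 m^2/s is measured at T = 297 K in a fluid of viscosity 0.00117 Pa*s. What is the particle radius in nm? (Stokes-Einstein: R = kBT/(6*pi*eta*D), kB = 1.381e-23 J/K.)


Stokes-Einstein: R = kB*T / (6*pi*eta*D)
R = 1.381e-23 * 297 / (6 * pi * 0.00117 * 9.215e-11)
R = 2.01822e-09 m = 2.02 nm

2.02


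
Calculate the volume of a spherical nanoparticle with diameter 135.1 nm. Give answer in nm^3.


Radius r = 135.1/2 = 67.55 nm
Volume V = (4/3) * pi * r^3
V = (4/3) * pi * (67.55)^3
V = 1291114.23 nm^3

1291114.23


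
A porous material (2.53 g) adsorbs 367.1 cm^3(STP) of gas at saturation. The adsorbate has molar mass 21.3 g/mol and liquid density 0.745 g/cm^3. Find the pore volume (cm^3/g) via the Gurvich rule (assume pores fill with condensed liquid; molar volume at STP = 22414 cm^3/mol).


Moles adsorbed n = V_ads / 22414 = 367.1 / 22414 = 1.637816e-02 mol
Liquid volume V_liq = n * M / rho_liq = 1.637816e-02 * 21.3 / 0.745 = 0.46826 cm^3
Specific pore volume V_pore = V_liq / m_sample = 0.46826 / 2.53
V_pore = 0.1851 cm^3/g

0.1851


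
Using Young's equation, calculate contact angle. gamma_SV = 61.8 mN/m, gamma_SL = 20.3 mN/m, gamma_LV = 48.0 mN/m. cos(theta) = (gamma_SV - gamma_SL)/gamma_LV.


cos(theta) = (gamma_SV - gamma_SL) / gamma_LV
cos(theta) = (61.8 - 20.3) / 48.0
cos(theta) = 0.864583
theta = arccos(0.864583) = 30.16 degrees

30.16


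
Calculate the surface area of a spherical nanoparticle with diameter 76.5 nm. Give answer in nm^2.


Radius r = 76.5/2 = 38.25 nm
Surface area SA = 4 * pi * r^2
SA = 4 * pi * (38.25)^2
SA = 18385.39 nm^2

18385.39


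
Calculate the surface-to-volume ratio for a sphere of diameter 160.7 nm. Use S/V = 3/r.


Radius r = 160.7/2 = 80.35 nm
S/V = 3 / r = 3 / 80.35
S/V = 0.0373 nm^-1

0.0373


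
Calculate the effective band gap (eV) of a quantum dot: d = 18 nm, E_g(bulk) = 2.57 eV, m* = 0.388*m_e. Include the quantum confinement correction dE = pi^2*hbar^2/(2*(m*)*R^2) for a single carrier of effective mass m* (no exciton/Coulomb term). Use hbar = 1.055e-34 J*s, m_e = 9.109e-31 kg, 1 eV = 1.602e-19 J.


Radius R = 18/2 nm = 9e-09 m
Confinement energy dE = pi^2 * hbar^2 / (2 * m_eff * m_e * R^2)
dE = pi^2 * (1.055e-34)^2 / (2 * 0.388 * 9.109e-31 * (9e-09)^2) J, divided by 1.602e-19 J/eV
dE = 0.012 eV
Total band gap = E_g(bulk) + dE = 2.57 + 0.012 = 2.582 eV

2.582


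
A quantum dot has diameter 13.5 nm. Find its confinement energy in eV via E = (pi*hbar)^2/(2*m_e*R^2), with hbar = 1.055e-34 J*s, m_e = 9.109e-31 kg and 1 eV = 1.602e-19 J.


Radius R = 13.5/2 = 6.75 nm = 6.75e-09 m
E = (pi * 1.055e-34)^2 / (2 * 9.109e-31 * (6.75e-09)^2)
E(J) = 1.32342e-21
E = E(J) / 1.602e-19 = 0.0083 eV

0.0083


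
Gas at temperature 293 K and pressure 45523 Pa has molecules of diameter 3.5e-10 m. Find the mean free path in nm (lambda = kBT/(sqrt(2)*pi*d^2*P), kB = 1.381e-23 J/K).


Mean free path: lambda = kB*T / (sqrt(2) * pi * d^2 * P)
lambda = 1.381e-23 * 293 / (sqrt(2) * pi * (3.5e-10)^2 * 45523)
lambda = 1.63316e-07 m
lambda = 163.32 nm

163.32


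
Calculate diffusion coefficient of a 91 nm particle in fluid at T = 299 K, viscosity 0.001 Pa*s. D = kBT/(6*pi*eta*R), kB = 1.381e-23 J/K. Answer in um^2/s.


Radius R = 91/2 = 45.5 nm = 4.55e-08 m
D = kB*T / (6*pi*eta*R)
D = 1.381e-23 * 299 / (6 * pi * 0.001 * 4.55e-08)
D = 4.81451e-12 m^2/s = 4.815 um^2/s

4.815


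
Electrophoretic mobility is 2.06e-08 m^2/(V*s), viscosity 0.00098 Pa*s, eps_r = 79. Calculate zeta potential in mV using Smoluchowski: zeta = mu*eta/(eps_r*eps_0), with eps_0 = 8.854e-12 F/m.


Smoluchowski equation: zeta = mu * eta / (eps_r * eps_0)
zeta = 2.06e-08 * 0.00098 / (79 * 8.854e-12)
zeta = 0.028862 V = 28.86 mV

28.86


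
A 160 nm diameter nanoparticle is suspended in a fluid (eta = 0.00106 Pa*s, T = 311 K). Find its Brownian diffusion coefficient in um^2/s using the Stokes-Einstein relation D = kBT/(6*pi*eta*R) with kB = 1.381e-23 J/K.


Radius R = 160/2 = 80 nm = 8e-08 m
D = kB*T / (6*pi*eta*R)
D = 1.381e-23 * 311 / (6 * pi * 0.00106 * 8e-08)
D = 2.68693e-12 m^2/s = 2.687 um^2/s

2.687


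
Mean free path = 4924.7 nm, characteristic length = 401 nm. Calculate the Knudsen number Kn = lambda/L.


Knudsen number Kn = lambda / L
Kn = 4924.7 / 401
Kn = 12.281

12.281


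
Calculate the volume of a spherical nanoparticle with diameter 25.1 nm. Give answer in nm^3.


Radius r = 25.1/2 = 12.55 nm
Volume V = (4/3) * pi * r^3
V = (4/3) * pi * (12.55)^3
V = 8279.8 nm^3

8279.8


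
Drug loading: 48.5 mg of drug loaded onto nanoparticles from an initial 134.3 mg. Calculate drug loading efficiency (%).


Drug loading efficiency = (drug loaded / drug initial) * 100
DLE = 48.5 / 134.3 * 100
DLE = 0.3611 * 100
DLE = 36.11%

36.11


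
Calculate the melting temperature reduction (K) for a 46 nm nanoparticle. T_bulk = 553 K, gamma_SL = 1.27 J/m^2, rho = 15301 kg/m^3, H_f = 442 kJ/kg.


Radius R = 46/2 = 23 nm = 2.3e-08 m
Convert H_f = 442 kJ/kg = 442000 J/kg
dT = 2 * gamma_SL * T_bulk / (rho * H_f * R)
dT = 2 * 1.27 * 553 / (15301 * 442000 * 2.3e-08)
dT = 9.0 K

9.0


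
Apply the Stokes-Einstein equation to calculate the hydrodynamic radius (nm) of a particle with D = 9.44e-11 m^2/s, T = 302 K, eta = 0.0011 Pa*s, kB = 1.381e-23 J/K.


Stokes-Einstein: R = kB*T / (6*pi*eta*D)
R = 1.381e-23 * 302 / (6 * pi * 0.0011 * 9.44e-11)
R = 2.13076e-09 m = 2.13 nm

2.13


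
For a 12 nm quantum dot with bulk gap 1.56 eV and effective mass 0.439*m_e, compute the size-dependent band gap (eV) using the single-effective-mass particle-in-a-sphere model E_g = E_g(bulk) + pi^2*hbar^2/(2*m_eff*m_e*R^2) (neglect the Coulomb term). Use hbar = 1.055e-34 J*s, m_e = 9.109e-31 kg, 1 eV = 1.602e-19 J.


Radius R = 12/2 nm = 6e-09 m
Confinement energy dE = pi^2 * hbar^2 / (2 * m_eff * m_e * R^2)
dE = pi^2 * (1.055e-34)^2 / (2 * 0.439 * 9.109e-31 * (6e-09)^2) J, divided by 1.602e-19 J/eV
dE = 0.0238 eV
Total band gap = E_g(bulk) + dE = 1.56 + 0.0238 = 1.5838 eV

1.5838


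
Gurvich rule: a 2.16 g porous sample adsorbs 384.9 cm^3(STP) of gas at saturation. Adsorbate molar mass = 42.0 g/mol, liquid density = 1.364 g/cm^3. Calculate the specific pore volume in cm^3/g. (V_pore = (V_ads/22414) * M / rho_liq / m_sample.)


Moles adsorbed n = V_ads / 22414 = 384.9 / 22414 = 1.717230e-02 mol
Liquid volume V_liq = n * M / rho_liq = 1.717230e-02 * 42.0 / 1.364 = 0.52877 cm^3
Specific pore volume V_pore = V_liq / m_sample = 0.52877 / 2.16
V_pore = 0.2448 cm^3/g

0.2448


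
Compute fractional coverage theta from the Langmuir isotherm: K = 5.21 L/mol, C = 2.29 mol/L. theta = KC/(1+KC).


Langmuir isotherm: theta = K*C / (1 + K*C)
K*C = 5.21 * 2.29 = 11.9309
theta = 11.9309 / (1 + 11.9309) = 11.9309 / 12.9309
theta = 0.9227

0.9227


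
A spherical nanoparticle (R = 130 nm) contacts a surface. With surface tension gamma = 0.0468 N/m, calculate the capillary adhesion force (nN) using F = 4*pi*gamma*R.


Convert radius: R = 130 nm = 1.3e-07 m
F = 4 * pi * gamma * R
F = 4 * pi * 0.0468 * 1.3e-07
F = 7.64538e-08 N = 76.4538 nN

76.4538


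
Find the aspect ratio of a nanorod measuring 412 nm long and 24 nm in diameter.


Aspect ratio AR = length / diameter
AR = 412 / 24
AR = 17.17

17.17


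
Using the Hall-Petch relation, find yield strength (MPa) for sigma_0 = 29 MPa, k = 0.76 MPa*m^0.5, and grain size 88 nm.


d = 88 nm = 8.8e-08 m
sqrt(d) = 0.0002966479
Hall-Petch contribution = k / sqrt(d) = 0.76 / 0.0002966479 = 2562.0 MPa
sigma = sigma_0 + k/sqrt(d) = 29 + 2562.0 = 2591.0 MPa

2591.0


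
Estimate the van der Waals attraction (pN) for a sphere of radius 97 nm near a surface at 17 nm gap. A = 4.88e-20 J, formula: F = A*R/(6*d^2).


Convert to SI: R = 97 nm = 9.7e-08 m, d = 17 nm = 1.7e-08 m
F = A * R / (6 * d^2)
F = 4.88e-20 * 9.7e-08 / (6 * (1.7e-08)^2)
F = 2.72987e-12 N = 2.73 pN

2.73


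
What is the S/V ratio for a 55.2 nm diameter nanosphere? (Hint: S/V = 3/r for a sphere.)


Radius r = 55.2/2 = 27.6 nm
S/V = 3 / r = 3 / 27.6
S/V = 0.1087 nm^-1

0.1087


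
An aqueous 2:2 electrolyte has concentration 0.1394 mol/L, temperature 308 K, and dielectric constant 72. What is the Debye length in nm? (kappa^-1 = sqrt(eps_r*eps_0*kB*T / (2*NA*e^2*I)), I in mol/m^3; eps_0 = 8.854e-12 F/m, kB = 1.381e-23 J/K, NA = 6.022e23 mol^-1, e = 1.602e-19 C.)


Ionic strength I = 0.1394 * 2^2 * 1000 = 557.6 mol/m^3
kappa^-1 = sqrt(72 * 8.854e-12 * 1.381e-23 * 308 / (2 * 6.022e23 * (1.602e-19)^2 * 557.6))
kappa^-1 = 0.397 nm

0.397


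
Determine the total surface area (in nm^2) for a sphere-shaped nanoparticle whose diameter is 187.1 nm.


Radius r = 187.1/2 = 93.55 nm
Surface area SA = 4 * pi * r^2
SA = 4 * pi * (93.55)^2
SA = 109975.88 nm^2

109975.88


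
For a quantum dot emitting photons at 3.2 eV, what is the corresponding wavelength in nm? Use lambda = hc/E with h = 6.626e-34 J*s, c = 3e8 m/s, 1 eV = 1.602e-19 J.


Convert energy: E = 3.2 eV = 3.2 * 1.602e-19 = 5.1264e-19 J
lambda = h*c / E = 6.626e-34 * 3e8 / 5.1264e-19
lambda = 3.87757e-07 m = 387.8 nm

387.8


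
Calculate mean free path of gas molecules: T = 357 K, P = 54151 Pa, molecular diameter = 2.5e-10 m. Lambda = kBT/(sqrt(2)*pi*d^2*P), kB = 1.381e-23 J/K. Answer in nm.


Mean free path: lambda = kB*T / (sqrt(2) * pi * d^2 * P)
lambda = 1.381e-23 * 357 / (sqrt(2) * pi * (2.5e-10)^2 * 54151)
lambda = 3.27877e-07 m
lambda = 327.88 nm

327.88


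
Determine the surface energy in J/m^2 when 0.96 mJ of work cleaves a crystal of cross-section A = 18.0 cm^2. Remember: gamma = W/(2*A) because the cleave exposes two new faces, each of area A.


Convert: A = 18.0 cm^2 = 0.0018 m^2, W = 0.96 mJ = 0.00096 J
Cleaving exposes two faces of area A, so total new surface = 2*A and gamma = W / (2*A)
gamma = 0.00096 / (2 * 0.0018)
gamma = 0.267 J/m^2

0.267


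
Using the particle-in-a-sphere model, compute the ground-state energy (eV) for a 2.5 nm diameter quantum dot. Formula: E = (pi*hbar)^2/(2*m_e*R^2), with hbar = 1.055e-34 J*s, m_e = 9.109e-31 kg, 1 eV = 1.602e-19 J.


Radius R = 2.5/2 = 1.25 nm = 1.25e-09 m
E = (pi * 1.055e-34)^2 / (2 * 9.109e-31 * (1.25e-09)^2)
E(J) = 3.85908e-20
E = E(J) / 1.602e-19 = 0.2409 eV

0.2409


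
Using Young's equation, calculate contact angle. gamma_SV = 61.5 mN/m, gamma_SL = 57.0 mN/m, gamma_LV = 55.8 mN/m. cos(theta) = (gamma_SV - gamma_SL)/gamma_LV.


cos(theta) = (gamma_SV - gamma_SL) / gamma_LV
cos(theta) = (61.5 - 57.0) / 55.8
cos(theta) = 0.080645
theta = arccos(0.080645) = 85.37 degrees

85.37


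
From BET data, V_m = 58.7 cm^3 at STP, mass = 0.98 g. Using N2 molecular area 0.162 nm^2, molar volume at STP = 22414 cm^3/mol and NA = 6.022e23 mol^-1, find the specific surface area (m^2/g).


Number of moles in monolayer = V_m / 22414 = 58.7 / 22414 = 0.0026189
Number of molecules = moles * NA = 0.0026189 * 6.022e23
SA = molecules * sigma / mass
SA = (58.7 / 22414) * 6.022e23 * 0.162e-18 / 0.98
SA = 260.7 m^2/g

260.7


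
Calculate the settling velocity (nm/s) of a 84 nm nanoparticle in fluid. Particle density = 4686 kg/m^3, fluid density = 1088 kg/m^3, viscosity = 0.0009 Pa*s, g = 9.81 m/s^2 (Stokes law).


Radius R = 84/2 nm = 4.2e-08 m
Density difference = 4686 - 1088 = 3598 kg/m^3
v = 2 * R^2 * (rho_p - rho_f) * g / (9 * eta)
v = 2 * (4.2e-08)^2 * 3598 * 9.81 / (9 * 0.0009)
v = 1.53735e-08 m/s = 15.3735 nm/s

15.3735


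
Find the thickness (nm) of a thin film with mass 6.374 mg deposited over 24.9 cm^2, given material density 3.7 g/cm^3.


Convert: m = 6.374 mg = 6.3740e-06 kg, A = 24.9 cm^2 = 2.4900e-03 m^2, rho = 3.7 g/cm^3 = 3700 kg/m^3
t = m / (A * rho)
t = 6.3740e-06 / (2.4900e-03 * 3700)
t = 6.9185e-07 m = 691.8 nm

691.8


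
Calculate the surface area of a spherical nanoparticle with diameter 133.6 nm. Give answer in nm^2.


Radius r = 133.6/2 = 66.8 nm
Surface area SA = 4 * pi * r^2
SA = 4 * pi * (66.8)^2
SA = 56074.16 nm^2

56074.16


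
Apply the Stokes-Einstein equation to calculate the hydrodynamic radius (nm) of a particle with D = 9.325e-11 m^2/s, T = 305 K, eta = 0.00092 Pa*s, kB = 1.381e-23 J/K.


Stokes-Einstein: R = kB*T / (6*pi*eta*D)
R = 1.381e-23 * 305 / (6 * pi * 0.00092 * 9.325e-11)
R = 2.60469e-09 m = 2.6 nm

2.6


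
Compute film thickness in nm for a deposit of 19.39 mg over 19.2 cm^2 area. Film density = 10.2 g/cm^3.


Convert: m = 19.39 mg = 1.9390e-05 kg, A = 19.2 cm^2 = 1.9200e-03 m^2, rho = 10.2 g/cm^3 = 10200 kg/m^3
t = m / (A * rho)
t = 1.9390e-05 / (1.9200e-03 * 10200)
t = 9.9009e-07 m = 990.1 nm

990.1


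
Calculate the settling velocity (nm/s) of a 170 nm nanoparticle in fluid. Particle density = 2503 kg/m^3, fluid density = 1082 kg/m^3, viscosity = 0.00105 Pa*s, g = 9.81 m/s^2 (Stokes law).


Radius R = 170/2 nm = 8.5e-08 m
Density difference = 2503 - 1082 = 1421 kg/m^3
v = 2 * R^2 * (rho_p - rho_f) * g / (9 * eta)
v = 2 * (8.5e-08)^2 * 1421 * 9.81 / (9 * 0.00105)
v = 2.13157e-08 m/s = 21.3157 nm/s

21.3157


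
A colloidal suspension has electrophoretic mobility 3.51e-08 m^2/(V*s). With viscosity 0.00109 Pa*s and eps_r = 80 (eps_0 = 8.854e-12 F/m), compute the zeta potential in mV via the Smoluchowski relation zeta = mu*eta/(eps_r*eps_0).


Smoluchowski equation: zeta = mu * eta / (eps_r * eps_0)
zeta = 3.51e-08 * 0.00109 / (80 * 8.854e-12)
zeta = 0.054014 V = 54.01 mV

54.01


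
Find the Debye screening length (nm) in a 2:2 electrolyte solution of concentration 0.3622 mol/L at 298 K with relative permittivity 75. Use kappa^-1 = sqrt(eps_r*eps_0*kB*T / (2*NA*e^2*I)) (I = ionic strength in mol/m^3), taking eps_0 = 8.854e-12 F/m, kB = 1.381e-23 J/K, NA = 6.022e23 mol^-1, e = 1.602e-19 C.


Ionic strength I = 0.3622 * 2^2 * 1000 = 1448.8 mol/m^3
kappa^-1 = sqrt(75 * 8.854e-12 * 1.381e-23 * 298 / (2 * 6.022e23 * (1.602e-19)^2 * 1448.8))
kappa^-1 = 0.247 nm

0.247


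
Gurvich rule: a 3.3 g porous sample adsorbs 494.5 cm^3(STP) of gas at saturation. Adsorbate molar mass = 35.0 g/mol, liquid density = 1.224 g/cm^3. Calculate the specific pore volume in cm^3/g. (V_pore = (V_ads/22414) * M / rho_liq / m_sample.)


Moles adsorbed n = V_ads / 22414 = 494.5 / 22414 = 2.206210e-02 mol
Liquid volume V_liq = n * M / rho_liq = 2.206210e-02 * 35.0 / 1.224 = 0.63086 cm^3
Specific pore volume V_pore = V_liq / m_sample = 0.63086 / 3.3
V_pore = 0.1912 cm^3/g

0.1912


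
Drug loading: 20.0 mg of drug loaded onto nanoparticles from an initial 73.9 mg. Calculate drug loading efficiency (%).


Drug loading efficiency = (drug loaded / drug initial) * 100
DLE = 20.0 / 73.9 * 100
DLE = 0.2706 * 100
DLE = 27.06%

27.06


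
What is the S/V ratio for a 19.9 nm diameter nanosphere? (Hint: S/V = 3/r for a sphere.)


Radius r = 19.9/2 = 9.95 nm
S/V = 3 / r = 3 / 9.95
S/V = 0.3015 nm^-1

0.3015


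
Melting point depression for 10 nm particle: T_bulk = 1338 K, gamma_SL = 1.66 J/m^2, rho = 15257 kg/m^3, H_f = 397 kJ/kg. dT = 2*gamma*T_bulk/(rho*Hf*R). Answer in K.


Radius R = 10/2 = 5 nm = 5e-09 m
Convert H_f = 397 kJ/kg = 397000 J/kg
dT = 2 * gamma_SL * T_bulk / (rho * H_f * R)
dT = 2 * 1.66 * 1338 / (15257 * 397000 * 5e-09)
dT = 146.7 K

146.7


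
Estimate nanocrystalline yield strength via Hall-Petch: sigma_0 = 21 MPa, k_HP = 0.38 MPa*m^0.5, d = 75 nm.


d = 75 nm = 7.5e-08 m
sqrt(d) = 0.0002738613
Hall-Petch contribution = k / sqrt(d) = 0.38 / 0.0002738613 = 1387.6 MPa
sigma = sigma_0 + k/sqrt(d) = 21 + 1387.6 = 1408.6 MPa

1408.6


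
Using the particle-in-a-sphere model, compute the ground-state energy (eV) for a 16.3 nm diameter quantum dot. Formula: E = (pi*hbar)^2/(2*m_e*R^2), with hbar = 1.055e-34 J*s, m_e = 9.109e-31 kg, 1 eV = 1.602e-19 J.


Radius R = 16.3/2 = 8.15 nm = 8.15e-09 m
E = (pi * 1.055e-34)^2 / (2 * 9.109e-31 * (8.15e-09)^2)
E(J) = 9.07797e-22
E = E(J) / 1.602e-19 = 0.0057 eV

0.0057


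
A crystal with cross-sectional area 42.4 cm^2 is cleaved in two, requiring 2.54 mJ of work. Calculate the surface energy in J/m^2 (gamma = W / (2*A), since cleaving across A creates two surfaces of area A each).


Convert: A = 42.4 cm^2 = 0.00424 m^2, W = 2.54 mJ = 0.00254 J
Cleaving exposes two faces of area A, so total new surface = 2*A and gamma = W / (2*A)
gamma = 0.00254 / (2 * 0.00424)
gamma = 0.3 J/m^2

0.3


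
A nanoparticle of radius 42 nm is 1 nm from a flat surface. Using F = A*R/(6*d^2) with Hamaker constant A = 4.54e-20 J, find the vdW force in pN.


Convert to SI: R = 42 nm = 4.2e-08 m, d = 1 nm = 1e-09 m
F = A * R / (6 * d^2)
F = 4.54e-20 * 4.2e-08 / (6 * (1e-09)^2)
F = 3.178e-10 N = 317.8 pN

317.8


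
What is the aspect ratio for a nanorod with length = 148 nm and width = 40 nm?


Aspect ratio AR = length / diameter
AR = 148 / 40
AR = 3.7

3.7


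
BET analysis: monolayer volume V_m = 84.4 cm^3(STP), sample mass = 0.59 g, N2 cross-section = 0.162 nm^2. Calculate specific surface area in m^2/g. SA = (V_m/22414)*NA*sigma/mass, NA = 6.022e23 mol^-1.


Number of moles in monolayer = V_m / 22414 = 84.4 / 22414 = 0.0037655
Number of molecules = moles * NA = 0.0037655 * 6.022e23
SA = molecules * sigma / mass
SA = (84.4 / 22414) * 6.022e23 * 0.162e-18 / 0.59
SA = 622.6 m^2/g

622.6


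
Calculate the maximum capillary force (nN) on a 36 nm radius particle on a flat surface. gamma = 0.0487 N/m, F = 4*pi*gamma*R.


Convert radius: R = 36 nm = 3.6e-08 m
F = 4 * pi * gamma * R
F = 4 * pi * 0.0487 * 3.6e-08
F = 2.20314e-08 N = 22.0314 nN

22.0314


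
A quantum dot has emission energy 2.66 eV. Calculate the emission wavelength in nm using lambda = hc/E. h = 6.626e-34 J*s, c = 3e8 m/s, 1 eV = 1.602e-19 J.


Convert energy: E = 2.66 eV = 2.66 * 1.602e-19 = 4.26132e-19 J
lambda = h*c / E = 6.626e-34 * 3e8 / 4.26132e-19
lambda = 4.66475e-07 m = 466.5 nm

466.5


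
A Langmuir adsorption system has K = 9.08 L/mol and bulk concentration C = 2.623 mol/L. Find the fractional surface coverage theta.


Langmuir isotherm: theta = K*C / (1 + K*C)
K*C = 9.08 * 2.623 = 23.81684
theta = 23.81684 / (1 + 23.81684) = 23.81684 / 24.81684
theta = 0.9597

0.9597


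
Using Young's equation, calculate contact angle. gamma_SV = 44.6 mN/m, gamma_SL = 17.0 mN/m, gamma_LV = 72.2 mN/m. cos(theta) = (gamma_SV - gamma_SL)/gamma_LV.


cos(theta) = (gamma_SV - gamma_SL) / gamma_LV
cos(theta) = (44.6 - 17.0) / 72.2
cos(theta) = 0.382271
theta = arccos(0.382271) = 67.53 degrees

67.53


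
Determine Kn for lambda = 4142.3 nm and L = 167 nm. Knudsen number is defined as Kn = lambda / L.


Knudsen number Kn = lambda / L
Kn = 4142.3 / 167
Kn = 24.8042

24.8042


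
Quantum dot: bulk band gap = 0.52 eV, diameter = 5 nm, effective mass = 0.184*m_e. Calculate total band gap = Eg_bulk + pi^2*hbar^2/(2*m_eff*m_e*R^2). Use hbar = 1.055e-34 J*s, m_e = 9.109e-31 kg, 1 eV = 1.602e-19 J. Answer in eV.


Radius R = 5/2 nm = 2.5e-09 m
Confinement energy dE = pi^2 * hbar^2 / (2 * m_eff * m_e * R^2)
dE = pi^2 * (1.055e-34)^2 / (2 * 0.184 * 9.109e-31 * (2.5e-09)^2) J, divided by 1.602e-19 J/eV
dE = 0.3273 eV
Total band gap = E_g(bulk) + dE = 0.52 + 0.3273 = 0.8473 eV

0.8473


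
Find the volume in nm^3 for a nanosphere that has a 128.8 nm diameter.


Radius r = 128.8/2 = 64.4 nm
Volume V = (4/3) * pi * r^3
V = (4/3) * pi * (64.4)^3
V = 1118783.91 nm^3

1118783.91


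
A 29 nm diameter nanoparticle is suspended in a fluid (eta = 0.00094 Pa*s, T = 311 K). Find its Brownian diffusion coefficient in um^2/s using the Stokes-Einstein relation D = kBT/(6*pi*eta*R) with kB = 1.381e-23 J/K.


Radius R = 29/2 = 14.5 nm = 1.45e-08 m
D = kB*T / (6*pi*eta*R)
D = 1.381e-23 * 311 / (6 * pi * 0.00094 * 1.45e-08)
D = 1.6717e-11 m^2/s = 16.717 um^2/s

16.717


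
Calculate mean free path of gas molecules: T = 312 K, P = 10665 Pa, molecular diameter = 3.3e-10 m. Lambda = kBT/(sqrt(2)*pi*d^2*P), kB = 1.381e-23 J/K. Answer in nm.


Mean free path: lambda = kB*T / (sqrt(2) * pi * d^2 * P)
lambda = 1.381e-23 * 312 / (sqrt(2) * pi * (3.3e-10)^2 * 10665)
lambda = 8.35016e-07 m
lambda = 835.02 nm

835.02


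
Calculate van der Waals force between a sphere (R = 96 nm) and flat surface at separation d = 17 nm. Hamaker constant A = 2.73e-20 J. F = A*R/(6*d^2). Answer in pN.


Convert to SI: R = 96 nm = 9.6e-08 m, d = 17 nm = 1.7e-08 m
F = A * R / (6 * d^2)
F = 2.73e-20 * 9.6e-08 / (6 * (1.7e-08)^2)
F = 1.51142e-12 N = 1.511 pN

1.511


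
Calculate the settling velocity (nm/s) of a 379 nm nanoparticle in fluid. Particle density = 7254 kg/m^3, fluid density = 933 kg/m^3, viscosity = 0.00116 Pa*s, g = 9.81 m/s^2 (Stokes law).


Radius R = 379/2 nm = 1.895e-07 m
Density difference = 7254 - 933 = 6321 kg/m^3
v = 2 * R^2 * (rho_p - rho_f) * g / (9 * eta)
v = 2 * (1.895e-07)^2 * 6321 * 9.81 / (9 * 0.00116)
v = 4.26582e-07 m/s = 426.5822 nm/s

426.5822


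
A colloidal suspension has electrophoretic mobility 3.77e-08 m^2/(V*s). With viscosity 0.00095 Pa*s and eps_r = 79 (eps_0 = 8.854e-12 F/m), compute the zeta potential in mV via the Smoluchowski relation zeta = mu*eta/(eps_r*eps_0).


Smoluchowski equation: zeta = mu * eta / (eps_r * eps_0)
zeta = 3.77e-08 * 0.00095 / (79 * 8.854e-12)
zeta = 0.051203 V = 51.2 mV

51.2


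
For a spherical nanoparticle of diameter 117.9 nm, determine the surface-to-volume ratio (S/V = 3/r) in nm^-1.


Radius r = 117.9/2 = 58.95 nm
S/V = 3 / r = 3 / 58.95
S/V = 0.0509 nm^-1

0.0509


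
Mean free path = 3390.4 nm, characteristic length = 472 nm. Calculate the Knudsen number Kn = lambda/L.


Knudsen number Kn = lambda / L
Kn = 3390.4 / 472
Kn = 7.1831

7.1831


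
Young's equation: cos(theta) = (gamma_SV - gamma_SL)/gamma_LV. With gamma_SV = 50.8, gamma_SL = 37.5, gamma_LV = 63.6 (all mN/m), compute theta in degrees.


cos(theta) = (gamma_SV - gamma_SL) / gamma_LV
cos(theta) = (50.8 - 37.5) / 63.6
cos(theta) = 0.209119
theta = arccos(0.209119) = 77.93 degrees

77.93


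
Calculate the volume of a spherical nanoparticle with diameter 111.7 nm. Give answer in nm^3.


Radius r = 111.7/2 = 55.85 nm
Volume V = (4/3) * pi * r^3
V = (4/3) * pi * (55.85)^3
V = 729723.18 nm^3

729723.18


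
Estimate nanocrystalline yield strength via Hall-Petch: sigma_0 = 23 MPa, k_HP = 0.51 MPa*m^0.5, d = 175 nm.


d = 175 nm = 1.75e-07 m
sqrt(d) = 0.00041833
Hall-Petch contribution = k / sqrt(d) = 0.51 / 0.00041833 = 1219.1 MPa
sigma = sigma_0 + k/sqrt(d) = 23 + 1219.1 = 1242.1 MPa

1242.1


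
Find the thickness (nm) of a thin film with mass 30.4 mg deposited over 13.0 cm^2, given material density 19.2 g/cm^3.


Convert: m = 30.4 mg = 3.0400e-05 kg, A = 13.0 cm^2 = 1.3000e-03 m^2, rho = 19.2 g/cm^3 = 19200 kg/m^3
t = m / (A * rho)
t = 3.0400e-05 / (1.3000e-03 * 19200)
t = 1.2179e-06 m = 1217.9 nm

1217.9


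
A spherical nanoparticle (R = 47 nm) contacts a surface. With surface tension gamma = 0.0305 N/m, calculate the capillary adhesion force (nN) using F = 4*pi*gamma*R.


Convert radius: R = 47 nm = 4.7e-08 m
F = 4 * pi * gamma * R
F = 4 * pi * 0.0305 * 4.7e-08
F = 1.80139e-08 N = 18.0139 nN

18.0139


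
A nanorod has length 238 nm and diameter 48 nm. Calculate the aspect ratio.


Aspect ratio AR = length / diameter
AR = 238 / 48
AR = 4.96

4.96


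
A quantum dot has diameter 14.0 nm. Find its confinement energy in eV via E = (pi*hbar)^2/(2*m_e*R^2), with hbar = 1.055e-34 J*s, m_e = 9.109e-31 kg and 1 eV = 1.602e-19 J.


Radius R = 14.0/2 = 7 nm = 7e-09 m
E = (pi * 1.055e-34)^2 / (2 * 9.109e-31 * (7e-09)^2)
E(J) = 1.23057e-21
E = E(J) / 1.602e-19 = 0.0077 eV

0.0077


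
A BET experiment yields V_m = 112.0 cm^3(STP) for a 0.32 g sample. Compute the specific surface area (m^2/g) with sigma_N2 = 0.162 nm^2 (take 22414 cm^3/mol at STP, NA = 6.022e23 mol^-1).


Number of moles in monolayer = V_m / 22414 = 112.0 / 22414 = 0.00499688
Number of molecules = moles * NA = 0.00499688 * 6.022e23
SA = molecules * sigma / mass
SA = (112.0 / 22414) * 6.022e23 * 0.162e-18 / 0.32
SA = 1523.4 m^2/g

1523.4


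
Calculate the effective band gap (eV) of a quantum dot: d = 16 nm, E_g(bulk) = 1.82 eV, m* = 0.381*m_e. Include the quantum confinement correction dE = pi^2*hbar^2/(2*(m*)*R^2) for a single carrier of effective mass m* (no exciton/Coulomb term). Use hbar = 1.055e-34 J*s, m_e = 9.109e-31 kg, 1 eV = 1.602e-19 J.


Radius R = 16/2 nm = 8e-09 m
Confinement energy dE = pi^2 * hbar^2 / (2 * m_eff * m_e * R^2)
dE = pi^2 * (1.055e-34)^2 / (2 * 0.381 * 9.109e-31 * (8e-09)^2) J, divided by 1.602e-19 J/eV
dE = 0.0154 eV
Total band gap = E_g(bulk) + dE = 1.82 + 0.0154 = 1.8354 eV

1.8354


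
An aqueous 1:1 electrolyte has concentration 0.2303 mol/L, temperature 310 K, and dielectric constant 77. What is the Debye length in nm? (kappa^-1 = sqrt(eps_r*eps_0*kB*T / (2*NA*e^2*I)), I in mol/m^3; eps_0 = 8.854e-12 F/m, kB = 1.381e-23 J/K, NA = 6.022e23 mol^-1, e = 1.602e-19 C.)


Ionic strength I = 0.2303 * 1^2 * 1000 = 230.3 mol/m^3
kappa^-1 = sqrt(77 * 8.854e-12 * 1.381e-23 * 310 / (2 * 6.022e23 * (1.602e-19)^2 * 230.3))
kappa^-1 = 0.64 nm

0.64


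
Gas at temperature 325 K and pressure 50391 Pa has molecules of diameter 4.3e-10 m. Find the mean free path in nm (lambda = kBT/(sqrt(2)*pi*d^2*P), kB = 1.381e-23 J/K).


Mean free path: lambda = kB*T / (sqrt(2) * pi * d^2 * P)
lambda = 1.381e-23 * 325 / (sqrt(2) * pi * (4.3e-10)^2 * 50391)
lambda = 1.08423e-07 m
lambda = 108.42 nm

108.42


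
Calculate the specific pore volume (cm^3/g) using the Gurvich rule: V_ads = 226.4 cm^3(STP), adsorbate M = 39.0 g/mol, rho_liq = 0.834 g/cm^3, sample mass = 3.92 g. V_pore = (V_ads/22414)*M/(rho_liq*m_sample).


Moles adsorbed n = V_ads / 22414 = 226.4 / 22414 = 1.010083e-02 mol
Liquid volume V_liq = n * M / rho_liq = 1.010083e-02 * 39.0 / 0.834 = 0.47234 cm^3
Specific pore volume V_pore = V_liq / m_sample = 0.47234 / 3.92
V_pore = 0.1205 cm^3/g

0.1205


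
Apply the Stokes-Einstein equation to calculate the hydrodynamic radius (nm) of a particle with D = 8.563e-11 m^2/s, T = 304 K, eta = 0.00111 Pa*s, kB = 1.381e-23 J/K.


Stokes-Einstein: R = kB*T / (6*pi*eta*D)
R = 1.381e-23 * 304 / (6 * pi * 0.00111 * 8.563e-11)
R = 2.34324e-09 m = 2.34 nm

2.34


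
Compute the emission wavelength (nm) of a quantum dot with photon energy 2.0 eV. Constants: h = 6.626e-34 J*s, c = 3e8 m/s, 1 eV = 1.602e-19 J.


Convert energy: E = 2.0 eV = 2.0 * 1.602e-19 = 3.204e-19 J
lambda = h*c / E = 6.626e-34 * 3e8 / 3.204e-19
lambda = 6.20412e-07 m = 620.4 nm

620.4


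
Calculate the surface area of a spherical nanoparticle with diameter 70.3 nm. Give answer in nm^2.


Radius r = 70.3/2 = 35.15 nm
Surface area SA = 4 * pi * r^2
SA = 4 * pi * (35.15)^2
SA = 15526.03 nm^2

15526.03


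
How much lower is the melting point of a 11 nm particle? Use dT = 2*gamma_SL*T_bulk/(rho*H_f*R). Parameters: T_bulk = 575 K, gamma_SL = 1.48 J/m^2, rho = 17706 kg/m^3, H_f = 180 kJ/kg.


Radius R = 11/2 = 5.5 nm = 5.5e-09 m
Convert H_f = 180 kJ/kg = 180000 J/kg
dT = 2 * gamma_SL * T_bulk / (rho * H_f * R)
dT = 2 * 1.48 * 575 / (17706 * 180000 * 5.5e-09)
dT = 97.1 K

97.1


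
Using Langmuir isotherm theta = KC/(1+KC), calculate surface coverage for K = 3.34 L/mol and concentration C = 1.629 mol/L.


Langmuir isotherm: theta = K*C / (1 + K*C)
K*C = 3.34 * 1.629 = 5.44086
theta = 5.44086 / (1 + 5.44086) = 5.44086 / 6.44086
theta = 0.8447

0.8447


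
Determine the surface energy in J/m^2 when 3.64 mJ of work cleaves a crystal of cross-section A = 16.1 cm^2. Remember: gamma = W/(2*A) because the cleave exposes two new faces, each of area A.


Convert: A = 16.1 cm^2 = 0.00161 m^2, W = 3.64 mJ = 0.00364 J
Cleaving exposes two faces of area A, so total new surface = 2*A and gamma = W / (2*A)
gamma = 0.00364 / (2 * 0.00161)
gamma = 1.13 J/m^2

1.13


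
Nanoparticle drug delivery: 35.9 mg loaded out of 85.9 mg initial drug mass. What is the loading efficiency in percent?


Drug loading efficiency = (drug loaded / drug initial) * 100
DLE = 35.9 / 85.9 * 100
DLE = 0.4179 * 100
DLE = 41.79%

41.79


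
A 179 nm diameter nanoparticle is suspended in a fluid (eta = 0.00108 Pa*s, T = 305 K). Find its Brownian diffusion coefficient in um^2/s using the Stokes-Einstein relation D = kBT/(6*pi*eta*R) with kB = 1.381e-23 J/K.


Radius R = 179/2 = 89.5 nm = 8.95e-08 m
D = kB*T / (6*pi*eta*R)
D = 1.381e-23 * 305 / (6 * pi * 0.00108 * 8.95e-08)
D = 2.31178e-12 m^2/s = 2.312 um^2/s

2.312


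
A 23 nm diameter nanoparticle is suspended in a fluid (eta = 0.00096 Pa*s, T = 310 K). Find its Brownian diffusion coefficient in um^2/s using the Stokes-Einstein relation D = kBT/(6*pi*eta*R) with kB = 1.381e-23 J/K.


Radius R = 23/2 = 11.5 nm = 1.15e-08 m
D = kB*T / (6*pi*eta*R)
D = 1.381e-23 * 310 / (6 * pi * 0.00096 * 1.15e-08)
D = 2.05724e-11 m^2/s = 20.572 um^2/s

20.572


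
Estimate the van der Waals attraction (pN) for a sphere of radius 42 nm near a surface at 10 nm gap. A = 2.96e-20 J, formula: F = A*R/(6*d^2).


Convert to SI: R = 42 nm = 4.2e-08 m, d = 10 nm = 1e-08 m
F = A * R / (6 * d^2)
F = 2.96e-20 * 4.2e-08 / (6 * (1e-08)^2)
F = 2.072e-12 N = 2.072 pN

2.072


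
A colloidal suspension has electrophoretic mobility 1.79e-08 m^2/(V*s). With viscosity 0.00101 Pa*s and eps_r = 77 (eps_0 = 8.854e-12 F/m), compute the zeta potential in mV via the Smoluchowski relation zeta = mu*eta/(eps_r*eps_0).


Smoluchowski equation: zeta = mu * eta / (eps_r * eps_0)
zeta = 1.79e-08 * 0.00101 / (77 * 8.854e-12)
zeta = 0.026518 V = 26.52 mV

26.52


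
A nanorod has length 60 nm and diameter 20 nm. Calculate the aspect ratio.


Aspect ratio AR = length / diameter
AR = 60 / 20
AR = 3.0

3.0


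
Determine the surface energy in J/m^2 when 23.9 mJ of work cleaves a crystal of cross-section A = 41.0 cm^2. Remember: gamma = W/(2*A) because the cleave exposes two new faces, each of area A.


Convert: A = 41.0 cm^2 = 0.0041 m^2, W = 23.9 mJ = 0.0239 J
Cleaving exposes two faces of area A, so total new surface = 2*A and gamma = W / (2*A)
gamma = 0.0239 / (2 * 0.0041)
gamma = 2.915 J/m^2

2.915


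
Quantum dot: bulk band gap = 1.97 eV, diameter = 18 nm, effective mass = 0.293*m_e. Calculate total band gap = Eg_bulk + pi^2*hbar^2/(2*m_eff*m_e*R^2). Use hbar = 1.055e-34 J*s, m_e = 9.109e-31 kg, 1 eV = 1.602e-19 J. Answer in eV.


Radius R = 18/2 nm = 9e-09 m
Confinement energy dE = pi^2 * hbar^2 / (2 * m_eff * m_e * R^2)
dE = pi^2 * (1.055e-34)^2 / (2 * 0.293 * 9.109e-31 * (9e-09)^2) J, divided by 1.602e-19 J/eV
dE = 0.0159 eV
Total band gap = E_g(bulk) + dE = 1.97 + 0.0159 = 1.9859 eV

1.9859


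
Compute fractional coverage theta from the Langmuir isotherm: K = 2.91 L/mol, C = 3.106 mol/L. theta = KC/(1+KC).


Langmuir isotherm: theta = K*C / (1 + K*C)
K*C = 2.91 * 3.106 = 9.03846
theta = 9.03846 / (1 + 9.03846) = 9.03846 / 10.03846
theta = 0.9004

0.9004


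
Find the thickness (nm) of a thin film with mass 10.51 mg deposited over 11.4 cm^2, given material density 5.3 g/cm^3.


Convert: m = 10.51 mg = 1.0510e-05 kg, A = 11.4 cm^2 = 1.1400e-03 m^2, rho = 5.3 g/cm^3 = 5300 kg/m^3
t = m / (A * rho)
t = 1.0510e-05 / (1.1400e-03 * 5300)
t = 1.7395e-06 m = 1739.5 nm

1739.5


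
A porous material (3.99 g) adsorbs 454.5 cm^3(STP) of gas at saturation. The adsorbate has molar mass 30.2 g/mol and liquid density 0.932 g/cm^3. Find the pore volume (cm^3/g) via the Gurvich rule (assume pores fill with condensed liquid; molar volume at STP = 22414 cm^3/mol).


Moles adsorbed n = V_ads / 22414 = 454.5 / 22414 = 2.027751e-02 mol
Liquid volume V_liq = n * M / rho_liq = 2.027751e-02 * 30.2 / 0.932 = 0.65706 cm^3
Specific pore volume V_pore = V_liq / m_sample = 0.65706 / 3.99
V_pore = 0.1647 cm^3/g

0.1647


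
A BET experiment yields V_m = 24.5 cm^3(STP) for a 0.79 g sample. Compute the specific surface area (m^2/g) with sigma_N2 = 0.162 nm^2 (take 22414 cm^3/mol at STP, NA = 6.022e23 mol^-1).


Number of moles in monolayer = V_m / 22414 = 24.5 / 22414 = 0.00109307
Number of molecules = moles * NA = 0.00109307 * 6.022e23
SA = molecules * sigma / mass
SA = (24.5 / 22414) * 6.022e23 * 0.162e-18 / 0.79
SA = 135.0 m^2/g

135.0


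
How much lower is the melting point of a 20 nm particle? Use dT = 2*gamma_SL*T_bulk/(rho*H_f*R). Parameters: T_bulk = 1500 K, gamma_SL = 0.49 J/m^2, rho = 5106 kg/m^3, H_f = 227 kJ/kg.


Radius R = 20/2 = 10 nm = 1e-08 m
Convert H_f = 227 kJ/kg = 227000 J/kg
dT = 2 * gamma_SL * T_bulk / (rho * H_f * R)
dT = 2 * 0.49 * 1500 / (5106 * 227000 * 1e-08)
dT = 126.8 K

126.8
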